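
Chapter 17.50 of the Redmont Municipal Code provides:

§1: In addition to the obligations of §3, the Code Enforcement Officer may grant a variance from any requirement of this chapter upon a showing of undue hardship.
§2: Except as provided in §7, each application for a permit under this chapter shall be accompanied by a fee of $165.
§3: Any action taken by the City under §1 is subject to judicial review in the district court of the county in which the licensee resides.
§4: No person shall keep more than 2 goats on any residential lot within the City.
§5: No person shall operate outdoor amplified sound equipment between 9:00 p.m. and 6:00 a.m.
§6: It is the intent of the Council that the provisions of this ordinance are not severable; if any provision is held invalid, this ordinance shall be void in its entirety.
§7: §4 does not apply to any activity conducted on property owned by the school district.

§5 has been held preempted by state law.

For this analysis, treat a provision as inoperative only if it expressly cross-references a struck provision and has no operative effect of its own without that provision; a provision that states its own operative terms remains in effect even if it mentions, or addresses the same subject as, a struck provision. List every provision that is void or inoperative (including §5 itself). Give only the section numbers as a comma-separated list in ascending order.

1, 2, 3, 4, 5, 6, 7

§5 is struck. No other provision's operative terms depend on §5. §6 provides that the ordinance is not severable, so the invalidity of any one provision voids the entire ordinance. No provision of the ordinance survives.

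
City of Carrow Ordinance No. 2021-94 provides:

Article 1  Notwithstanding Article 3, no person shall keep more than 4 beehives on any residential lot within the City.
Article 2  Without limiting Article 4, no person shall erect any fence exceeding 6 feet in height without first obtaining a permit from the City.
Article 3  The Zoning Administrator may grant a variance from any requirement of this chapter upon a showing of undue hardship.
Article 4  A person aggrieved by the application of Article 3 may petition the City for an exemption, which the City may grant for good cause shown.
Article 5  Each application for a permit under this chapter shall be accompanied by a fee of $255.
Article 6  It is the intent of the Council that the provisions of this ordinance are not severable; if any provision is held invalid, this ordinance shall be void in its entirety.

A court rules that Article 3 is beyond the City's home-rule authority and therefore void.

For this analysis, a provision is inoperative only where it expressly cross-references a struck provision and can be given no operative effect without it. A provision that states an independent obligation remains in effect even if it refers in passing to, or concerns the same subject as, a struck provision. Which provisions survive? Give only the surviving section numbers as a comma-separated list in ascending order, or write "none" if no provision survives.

Article 3 is struck. Article 4 merely fixes the exemption procedure for Article 3; with Article 3 gone it has nothing to operate on and falls away. Article 6 provides that the ordinance is not severable, so the invalidity of any one provision voids the entire ordinance. No provision of the ordinance survives.

none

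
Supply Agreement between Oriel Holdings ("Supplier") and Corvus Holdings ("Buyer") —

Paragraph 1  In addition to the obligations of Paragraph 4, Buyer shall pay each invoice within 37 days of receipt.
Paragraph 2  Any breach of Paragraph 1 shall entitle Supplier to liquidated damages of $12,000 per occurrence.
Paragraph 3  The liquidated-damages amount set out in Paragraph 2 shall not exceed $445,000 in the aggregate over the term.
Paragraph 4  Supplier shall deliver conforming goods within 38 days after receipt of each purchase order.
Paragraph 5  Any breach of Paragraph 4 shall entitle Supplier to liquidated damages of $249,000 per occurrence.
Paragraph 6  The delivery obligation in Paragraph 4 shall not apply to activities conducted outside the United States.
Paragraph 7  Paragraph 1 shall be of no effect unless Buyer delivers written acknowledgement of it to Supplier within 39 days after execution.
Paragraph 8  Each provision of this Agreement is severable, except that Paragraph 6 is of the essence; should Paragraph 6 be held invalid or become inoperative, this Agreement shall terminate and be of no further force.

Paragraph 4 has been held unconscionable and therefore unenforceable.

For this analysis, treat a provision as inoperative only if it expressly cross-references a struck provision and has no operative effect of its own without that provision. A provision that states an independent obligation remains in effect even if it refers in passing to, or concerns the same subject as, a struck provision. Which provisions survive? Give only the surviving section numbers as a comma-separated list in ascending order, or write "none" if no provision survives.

none

Paragraph 4 is struck. Paragraph 5 operates only by reference to Paragraph 4, so it falls with Paragraph 4. Paragraph 6 operates only by reference to Paragraph 4, so it falls with Paragraph 4. Paragraph 8 makes Paragraph 6 an essential term, and Paragraph 6 has been rendered inoperative by the cascade; under Paragraph 8, the entire Agreement is therefore void. No provision of the Agreement survives.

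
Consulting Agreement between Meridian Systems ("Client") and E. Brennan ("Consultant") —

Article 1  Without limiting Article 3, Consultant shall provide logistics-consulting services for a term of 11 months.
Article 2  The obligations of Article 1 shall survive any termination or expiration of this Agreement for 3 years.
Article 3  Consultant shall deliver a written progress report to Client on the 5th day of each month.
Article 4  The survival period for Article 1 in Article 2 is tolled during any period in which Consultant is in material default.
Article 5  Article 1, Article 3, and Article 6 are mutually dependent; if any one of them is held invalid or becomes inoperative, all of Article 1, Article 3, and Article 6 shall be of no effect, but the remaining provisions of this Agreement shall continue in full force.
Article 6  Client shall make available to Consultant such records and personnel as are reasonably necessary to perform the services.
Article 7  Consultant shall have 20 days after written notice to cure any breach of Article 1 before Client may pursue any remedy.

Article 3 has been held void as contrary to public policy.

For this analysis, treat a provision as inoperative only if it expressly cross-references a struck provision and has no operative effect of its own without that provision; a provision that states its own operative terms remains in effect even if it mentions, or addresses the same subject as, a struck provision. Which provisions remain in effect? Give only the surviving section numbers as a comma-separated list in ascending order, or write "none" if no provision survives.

Article 3 is struck. Nothing else in the Agreement is defined by reference to Article 3. Article 5 declares Article 1, Article 3, and Article 6 mutually dependent; since one of them has fallen, all of them are of no effect. That brings down Article 1 and Article 6 as well. Article 2, Article 4, and Article 7 in turn depend solely on a provision now struck and likewise fall. The remainder continues in force under Article 5. Only Article 5 remains in effect.

5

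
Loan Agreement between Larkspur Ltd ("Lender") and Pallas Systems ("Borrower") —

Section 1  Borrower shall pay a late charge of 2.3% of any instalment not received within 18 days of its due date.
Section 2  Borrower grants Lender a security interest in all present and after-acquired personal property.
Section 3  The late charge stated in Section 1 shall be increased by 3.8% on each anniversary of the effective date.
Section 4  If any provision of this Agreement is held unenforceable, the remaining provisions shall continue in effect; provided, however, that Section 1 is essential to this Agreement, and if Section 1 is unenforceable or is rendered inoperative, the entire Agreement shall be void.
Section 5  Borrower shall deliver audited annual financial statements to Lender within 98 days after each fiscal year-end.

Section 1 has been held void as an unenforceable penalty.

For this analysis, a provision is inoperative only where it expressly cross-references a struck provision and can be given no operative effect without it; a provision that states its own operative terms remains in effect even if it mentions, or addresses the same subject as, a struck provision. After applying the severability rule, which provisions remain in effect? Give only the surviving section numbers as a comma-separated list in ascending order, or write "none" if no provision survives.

none

Section 1 is struck. Section 3 operates only by reference to Section 1, so it falls with Section 1. Section 4 makes Section 1 an essential term, and Section 1 is the provision held invalid; under Section 4, the entire Agreement is therefore void. No provision of the Agreement survives.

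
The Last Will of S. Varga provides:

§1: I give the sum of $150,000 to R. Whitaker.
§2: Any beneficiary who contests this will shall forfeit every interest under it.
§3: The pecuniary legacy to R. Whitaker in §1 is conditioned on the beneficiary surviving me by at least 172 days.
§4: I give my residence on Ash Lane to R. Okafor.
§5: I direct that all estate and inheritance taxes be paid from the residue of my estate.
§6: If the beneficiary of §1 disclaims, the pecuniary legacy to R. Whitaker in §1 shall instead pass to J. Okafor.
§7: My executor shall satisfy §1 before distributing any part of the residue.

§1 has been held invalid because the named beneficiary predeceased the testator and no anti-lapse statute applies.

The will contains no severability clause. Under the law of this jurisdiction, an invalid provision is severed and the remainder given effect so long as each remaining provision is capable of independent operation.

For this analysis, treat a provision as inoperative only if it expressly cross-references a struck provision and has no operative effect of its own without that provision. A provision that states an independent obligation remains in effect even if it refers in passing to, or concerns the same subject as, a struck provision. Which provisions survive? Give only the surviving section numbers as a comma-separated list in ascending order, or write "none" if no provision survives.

§1 is struck. §3 operates only by reference to §1, so it falls with §1. The only function of §6 is the alternative disposition for §1, so it cannot stand once §1 is removed. §7 has no operative effect of its own apart from §1 and is therefore inoperative. Under the stated default rule, only provisions that cannot operate independently fall away; the rest are enforced. The provisions still in force are §2, §4, and §5.

2, 4, 5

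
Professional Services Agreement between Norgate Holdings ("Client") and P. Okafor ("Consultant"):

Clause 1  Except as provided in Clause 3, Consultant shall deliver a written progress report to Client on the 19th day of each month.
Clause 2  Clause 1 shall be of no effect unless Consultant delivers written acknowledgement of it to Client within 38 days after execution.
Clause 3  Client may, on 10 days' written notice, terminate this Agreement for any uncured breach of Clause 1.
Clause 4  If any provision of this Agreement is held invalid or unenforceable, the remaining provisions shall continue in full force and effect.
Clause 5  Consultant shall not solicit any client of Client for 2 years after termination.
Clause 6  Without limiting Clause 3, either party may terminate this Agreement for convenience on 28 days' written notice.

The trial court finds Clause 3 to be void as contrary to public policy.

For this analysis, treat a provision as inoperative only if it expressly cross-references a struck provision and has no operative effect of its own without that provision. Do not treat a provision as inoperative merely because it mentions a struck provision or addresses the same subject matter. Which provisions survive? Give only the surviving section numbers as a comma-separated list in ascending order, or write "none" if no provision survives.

1, 2, 4, 5, 6

Clause 3 is struck. Although Clause 1 refers to Clause 3, its operative terms do not depend on Clause 3, so it remains in effect. Although Clause 6 refers to Clause 3, its operative terms do not depend on Clause 3, so it remains in effect. No other provision's operative terms depend on Clause 3. Clause 4 is a severability clause and preserves every provision that can still be given independent effect. The provisions still in force are Clause 1, Clause 2, Clause 4, Clause 5, and Clause 6.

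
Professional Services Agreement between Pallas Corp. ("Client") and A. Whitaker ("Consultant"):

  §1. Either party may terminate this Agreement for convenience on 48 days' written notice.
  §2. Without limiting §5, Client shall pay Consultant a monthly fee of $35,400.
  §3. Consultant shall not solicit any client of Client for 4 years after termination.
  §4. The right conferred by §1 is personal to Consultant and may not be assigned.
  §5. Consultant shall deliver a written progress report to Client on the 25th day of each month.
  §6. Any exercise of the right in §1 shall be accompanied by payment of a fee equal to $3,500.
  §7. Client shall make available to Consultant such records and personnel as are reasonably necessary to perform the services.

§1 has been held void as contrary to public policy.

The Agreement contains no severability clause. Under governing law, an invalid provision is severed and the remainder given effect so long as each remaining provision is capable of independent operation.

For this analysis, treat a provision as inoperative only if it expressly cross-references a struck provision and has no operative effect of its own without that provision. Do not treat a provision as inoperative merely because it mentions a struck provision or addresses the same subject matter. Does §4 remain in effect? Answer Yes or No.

§1 is struck. §4 merely fixes the non-assignment of §1; with §1 gone it has nothing to operate on and falls away. The only function of §6 is the exercise fee for §1, so it cannot stand once §1 is removed. With no severability clause, the stated default rule severs what cannot stand and enforces each remaining provision that can operate on its own. §2, §3, §5, and §7 remain in effect. §4 is among the inoperative provisions, so the answer is no.

No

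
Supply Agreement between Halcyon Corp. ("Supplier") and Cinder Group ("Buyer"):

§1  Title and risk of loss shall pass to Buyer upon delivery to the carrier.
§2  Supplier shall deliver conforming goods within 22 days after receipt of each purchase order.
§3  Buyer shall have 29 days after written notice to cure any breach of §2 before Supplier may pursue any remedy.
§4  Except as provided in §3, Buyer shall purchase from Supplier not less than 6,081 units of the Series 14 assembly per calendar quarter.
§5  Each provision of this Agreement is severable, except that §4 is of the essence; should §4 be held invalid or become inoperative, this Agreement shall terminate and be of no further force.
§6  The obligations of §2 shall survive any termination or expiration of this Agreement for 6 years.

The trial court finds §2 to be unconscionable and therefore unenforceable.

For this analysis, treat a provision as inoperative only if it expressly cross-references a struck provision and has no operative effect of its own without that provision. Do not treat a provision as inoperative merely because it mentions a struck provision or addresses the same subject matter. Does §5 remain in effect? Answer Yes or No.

§2 is struck. The only function of §3 is the cure period for breach of §2, so it cannot stand once §2 is removed. §6 merely fixes the survival period for §2; with §2 gone it has nothing to operate on and falls away. §4 mentions §3 but its own obligation stands independently of §3, so §4 is not affected. §5 makes §4 an essential term, but §4 is unaffected, so the severability proviso in §5 preserves the remaining provisions. §1, §4, and §5 remain in effect. §5 is among the surviving provisions, so the answer is yes.

Yes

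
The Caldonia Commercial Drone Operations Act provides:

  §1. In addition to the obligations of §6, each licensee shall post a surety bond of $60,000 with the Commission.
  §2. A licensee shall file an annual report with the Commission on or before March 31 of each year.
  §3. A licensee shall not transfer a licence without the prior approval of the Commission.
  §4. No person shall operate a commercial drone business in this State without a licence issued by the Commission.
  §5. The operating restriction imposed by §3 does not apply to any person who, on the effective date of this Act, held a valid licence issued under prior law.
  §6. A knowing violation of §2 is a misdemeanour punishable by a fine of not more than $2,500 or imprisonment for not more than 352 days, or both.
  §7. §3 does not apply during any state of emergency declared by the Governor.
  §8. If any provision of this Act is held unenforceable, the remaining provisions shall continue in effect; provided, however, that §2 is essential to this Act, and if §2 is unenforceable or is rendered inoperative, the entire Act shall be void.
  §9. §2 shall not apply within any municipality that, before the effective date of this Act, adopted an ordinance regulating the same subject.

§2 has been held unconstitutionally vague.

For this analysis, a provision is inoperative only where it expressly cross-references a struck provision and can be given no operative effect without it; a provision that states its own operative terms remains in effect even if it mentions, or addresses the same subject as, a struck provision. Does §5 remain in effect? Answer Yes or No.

§2 is struck. §6 operates only by reference to §2, so it falls with §2. §9 merely fixes the local-preemption carve-out from §2; with §2 gone it has nothing to operate on and falls away. §8 makes §2 an essential term, and §2 is the provision held invalid; under §8, the entire Act is therefore void. No provision of the Act survives. §5 is among the inoperative provisions, so the answer is no.

No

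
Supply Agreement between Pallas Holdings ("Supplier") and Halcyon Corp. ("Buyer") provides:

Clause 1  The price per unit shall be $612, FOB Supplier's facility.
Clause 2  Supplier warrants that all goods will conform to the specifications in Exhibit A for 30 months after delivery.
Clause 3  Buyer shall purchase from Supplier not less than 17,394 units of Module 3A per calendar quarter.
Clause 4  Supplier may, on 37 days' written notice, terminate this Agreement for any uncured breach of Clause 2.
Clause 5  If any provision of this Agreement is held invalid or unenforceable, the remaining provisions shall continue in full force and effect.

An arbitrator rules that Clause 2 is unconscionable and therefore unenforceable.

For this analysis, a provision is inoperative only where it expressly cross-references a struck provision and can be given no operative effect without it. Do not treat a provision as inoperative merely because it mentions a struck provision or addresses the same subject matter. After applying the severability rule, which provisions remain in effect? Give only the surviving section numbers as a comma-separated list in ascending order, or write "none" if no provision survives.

1, 3, 5

Clause 2 is struck. The only function of Clause 4 is the termination right for breach of Clause 2, so it cannot stand once Clause 2 is removed. Under the severability clause in Clause 5, the remaining provisions continue in force. The provisions still in force are Clause 1, Clause 3, and Clause 5.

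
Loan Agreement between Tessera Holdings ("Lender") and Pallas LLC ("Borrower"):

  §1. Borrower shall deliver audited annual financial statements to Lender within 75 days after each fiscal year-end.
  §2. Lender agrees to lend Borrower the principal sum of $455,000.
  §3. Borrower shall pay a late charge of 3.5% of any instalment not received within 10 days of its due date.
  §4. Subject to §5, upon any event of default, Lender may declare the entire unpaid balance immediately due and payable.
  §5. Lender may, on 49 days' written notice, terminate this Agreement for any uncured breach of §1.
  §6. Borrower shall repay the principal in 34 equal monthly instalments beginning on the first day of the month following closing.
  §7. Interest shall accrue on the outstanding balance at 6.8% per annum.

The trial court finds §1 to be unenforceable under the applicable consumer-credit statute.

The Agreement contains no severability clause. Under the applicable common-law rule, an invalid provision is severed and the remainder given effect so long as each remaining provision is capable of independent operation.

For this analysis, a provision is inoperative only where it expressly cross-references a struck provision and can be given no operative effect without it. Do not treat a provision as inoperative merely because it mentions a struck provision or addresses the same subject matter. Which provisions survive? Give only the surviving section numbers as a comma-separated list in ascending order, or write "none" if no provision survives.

2, 3, 4, 6, 7

§1 is struck. §5 merely fixes the termination right for breach of §1; with §1 gone it has nothing to operate on and falls away. Although §4 refers to §5, its operative terms do not depend on §5, so it remains in effect. Under the stated default rule, only provisions that cannot operate independently fall away; the rest are enforced. That leaves §2, §3, §4, §6, and §7 in effect.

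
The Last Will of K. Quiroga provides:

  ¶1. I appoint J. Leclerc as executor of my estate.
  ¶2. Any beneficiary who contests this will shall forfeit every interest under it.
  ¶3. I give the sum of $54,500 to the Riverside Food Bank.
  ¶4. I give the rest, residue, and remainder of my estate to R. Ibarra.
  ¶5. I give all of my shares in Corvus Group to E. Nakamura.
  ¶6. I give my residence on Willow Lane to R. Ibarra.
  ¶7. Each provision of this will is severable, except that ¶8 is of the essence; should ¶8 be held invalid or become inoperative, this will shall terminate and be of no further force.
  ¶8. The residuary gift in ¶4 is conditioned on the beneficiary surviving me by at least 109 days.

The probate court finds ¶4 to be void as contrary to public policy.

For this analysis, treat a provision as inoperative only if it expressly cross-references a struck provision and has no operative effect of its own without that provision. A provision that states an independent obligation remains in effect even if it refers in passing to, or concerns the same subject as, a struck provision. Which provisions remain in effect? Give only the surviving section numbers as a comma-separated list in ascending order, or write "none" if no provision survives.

¶4 is struck. ¶8 merely fixes the survivorship condition on ¶4; with ¶4 gone it has nothing to operate on and falls away. ¶7 makes ¶8 an essential term, and ¶8 has been rendered inoperative by the cascade; under ¶7, the entire will is therefore void. No provision of the will survives.

none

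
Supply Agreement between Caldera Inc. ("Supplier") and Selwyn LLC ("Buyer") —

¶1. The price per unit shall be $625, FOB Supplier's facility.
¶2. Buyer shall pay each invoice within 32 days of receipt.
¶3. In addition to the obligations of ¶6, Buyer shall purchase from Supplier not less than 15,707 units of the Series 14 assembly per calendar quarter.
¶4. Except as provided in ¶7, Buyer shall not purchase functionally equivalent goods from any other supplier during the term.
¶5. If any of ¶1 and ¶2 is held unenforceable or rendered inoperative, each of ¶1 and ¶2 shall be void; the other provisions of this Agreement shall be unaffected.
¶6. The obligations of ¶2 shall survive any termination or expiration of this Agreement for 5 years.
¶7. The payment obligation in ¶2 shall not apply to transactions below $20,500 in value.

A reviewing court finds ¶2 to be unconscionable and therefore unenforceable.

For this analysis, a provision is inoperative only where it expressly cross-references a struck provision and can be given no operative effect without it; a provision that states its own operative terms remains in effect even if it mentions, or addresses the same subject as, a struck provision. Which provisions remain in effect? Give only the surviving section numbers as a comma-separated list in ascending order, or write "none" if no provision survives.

¶2 is struck. ¶6 has no operative effect of its own apart from ¶2 and is therefore inoperative. ¶7 operates only by reference to ¶2, so it falls with ¶2. ¶4 mentions ¶7 but its own obligation stands independently of ¶7, so ¶4 is not affected. Although ¶3 refers to ¶6, its operative terms do not depend on ¶6, so it remains in effect. ¶5 declares ¶1 and ¶2 mutually dependent; since one of them has fallen, all of them are of no effect. That brings down ¶1 as well. The remainder continues in force under ¶5. That leaves ¶3, ¶4, and ¶5 in effect.

3, 4, 5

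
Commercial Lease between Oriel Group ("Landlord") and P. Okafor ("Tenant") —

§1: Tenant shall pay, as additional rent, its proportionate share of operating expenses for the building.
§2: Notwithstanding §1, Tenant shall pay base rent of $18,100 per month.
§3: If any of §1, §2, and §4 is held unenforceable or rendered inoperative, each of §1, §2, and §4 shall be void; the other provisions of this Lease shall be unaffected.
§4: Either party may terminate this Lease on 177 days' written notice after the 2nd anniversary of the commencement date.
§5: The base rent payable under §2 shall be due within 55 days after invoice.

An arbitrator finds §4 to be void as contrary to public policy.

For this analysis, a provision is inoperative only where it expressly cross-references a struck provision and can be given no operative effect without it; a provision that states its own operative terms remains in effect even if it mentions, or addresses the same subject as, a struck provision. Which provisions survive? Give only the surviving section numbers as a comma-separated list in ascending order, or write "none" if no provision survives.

3

§4 is struck. Nothing else in the Lease is defined by reference to §4. §3 declares §1, §2, and §4 mutually dependent; since one of them has fallen, all of them are of no effect. That brings down §1 and §2 as well. §5 in turn depends solely on a provision now struck and likewise falls. The remainder continues in force under §3. Only §3 remains in effect.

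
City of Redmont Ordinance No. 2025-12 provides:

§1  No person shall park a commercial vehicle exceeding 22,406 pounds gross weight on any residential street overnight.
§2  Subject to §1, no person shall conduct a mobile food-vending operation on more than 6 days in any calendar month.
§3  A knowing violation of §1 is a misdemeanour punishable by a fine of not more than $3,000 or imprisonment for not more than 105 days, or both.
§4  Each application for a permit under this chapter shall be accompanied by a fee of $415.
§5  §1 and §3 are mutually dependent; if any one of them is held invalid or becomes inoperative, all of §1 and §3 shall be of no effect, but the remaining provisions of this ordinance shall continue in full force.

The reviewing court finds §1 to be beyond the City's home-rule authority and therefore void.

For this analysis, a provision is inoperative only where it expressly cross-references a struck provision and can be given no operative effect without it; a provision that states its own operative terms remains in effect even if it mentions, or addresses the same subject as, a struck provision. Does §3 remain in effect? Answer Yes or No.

§1 is struck. §3 merely fixes the criminal penalty for violating §1; with §1 gone it has nothing to operate on and falls away. §2 mentions §1 but its own obligation stands independently of §1, so §2 is not affected. §5 declares §1 and §3 mutually dependent; since one of them has fallen, all of them are of no effect. The remainder continues in force under §5. The provisions still in force are §2, §4, and §5. §3 is among the inoperative provisions, so the answer is no.

No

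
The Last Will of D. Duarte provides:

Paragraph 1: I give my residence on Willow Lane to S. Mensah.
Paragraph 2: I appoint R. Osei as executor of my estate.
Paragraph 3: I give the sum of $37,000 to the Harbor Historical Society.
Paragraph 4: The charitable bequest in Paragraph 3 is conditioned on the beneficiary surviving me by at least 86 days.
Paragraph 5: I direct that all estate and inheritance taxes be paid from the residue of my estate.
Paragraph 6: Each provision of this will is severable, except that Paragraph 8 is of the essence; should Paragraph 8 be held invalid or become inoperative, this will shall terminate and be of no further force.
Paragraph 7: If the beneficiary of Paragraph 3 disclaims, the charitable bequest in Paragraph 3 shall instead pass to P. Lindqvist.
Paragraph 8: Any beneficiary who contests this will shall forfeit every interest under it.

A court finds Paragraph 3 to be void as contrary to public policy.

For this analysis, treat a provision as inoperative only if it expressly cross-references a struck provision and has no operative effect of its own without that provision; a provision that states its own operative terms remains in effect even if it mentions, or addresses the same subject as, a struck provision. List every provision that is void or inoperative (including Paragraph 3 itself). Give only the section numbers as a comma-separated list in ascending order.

Paragraph 3 is struck. Paragraph 4 has no operative effect of its own apart from Paragraph 3 and is therefore inoperative. Paragraph 7 merely fixes the alternative disposition for Paragraph 3; with Paragraph 3 gone it has nothing to operate on and falls away. Paragraph 6 makes Paragraph 8 an essential term, but Paragraph 8 is unaffected, so the severability proviso in Paragraph 6 preserves the remaining provisions. That leaves Paragraph 1, Paragraph 2, Paragraph 5, Paragraph 6, and Paragraph 8 in effect.

3, 4, 7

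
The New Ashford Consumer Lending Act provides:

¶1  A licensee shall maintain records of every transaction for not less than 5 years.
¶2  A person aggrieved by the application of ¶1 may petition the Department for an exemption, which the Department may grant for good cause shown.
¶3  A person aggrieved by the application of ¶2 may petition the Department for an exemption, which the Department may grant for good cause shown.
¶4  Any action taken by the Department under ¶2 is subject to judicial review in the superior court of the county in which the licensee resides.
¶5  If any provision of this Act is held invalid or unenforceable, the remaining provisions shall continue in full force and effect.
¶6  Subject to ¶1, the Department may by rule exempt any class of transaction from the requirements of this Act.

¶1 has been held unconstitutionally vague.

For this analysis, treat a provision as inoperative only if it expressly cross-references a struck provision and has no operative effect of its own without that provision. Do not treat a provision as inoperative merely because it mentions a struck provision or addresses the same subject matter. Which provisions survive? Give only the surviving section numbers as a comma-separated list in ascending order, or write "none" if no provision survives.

5, 6

¶1 is struck. ¶2 merely fixes the exemption procedure for ¶1; with ¶1 gone it has nothing to operate on and falls away. The only function of ¶3 is the exemption procedure for ¶2, so it cannot stand once ¶2 is removed. ¶4 has no operative effect of its own apart from ¶2 and is therefore inoperative. Although ¶6 refers to ¶1, its operative terms do not depend on ¶1, so it remains in effect. ¶5 is a severability clause and preserves every provision that can still be given independent effect. ¶5 and ¶6 remain in effect.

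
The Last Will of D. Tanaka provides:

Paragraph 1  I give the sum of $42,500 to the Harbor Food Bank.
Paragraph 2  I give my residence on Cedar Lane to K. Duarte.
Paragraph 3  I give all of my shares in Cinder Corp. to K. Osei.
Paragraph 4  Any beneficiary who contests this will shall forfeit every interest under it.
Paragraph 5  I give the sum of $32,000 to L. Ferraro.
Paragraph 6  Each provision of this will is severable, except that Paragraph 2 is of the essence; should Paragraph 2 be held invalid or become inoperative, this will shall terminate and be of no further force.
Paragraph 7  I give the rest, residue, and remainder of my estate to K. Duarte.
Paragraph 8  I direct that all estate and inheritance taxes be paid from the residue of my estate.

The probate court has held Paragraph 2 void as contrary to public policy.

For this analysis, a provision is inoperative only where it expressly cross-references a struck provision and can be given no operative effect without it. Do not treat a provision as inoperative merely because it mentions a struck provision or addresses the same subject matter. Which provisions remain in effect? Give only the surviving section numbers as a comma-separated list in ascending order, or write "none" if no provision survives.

none

Paragraph 2 is struck. No other provision's operative terms depend on Paragraph 2. Paragraph 6 makes Paragraph 2 an essential term, and Paragraph 2 is the provision held invalid; under Paragraph 6, the entire will is therefore void. No provision of the will survives.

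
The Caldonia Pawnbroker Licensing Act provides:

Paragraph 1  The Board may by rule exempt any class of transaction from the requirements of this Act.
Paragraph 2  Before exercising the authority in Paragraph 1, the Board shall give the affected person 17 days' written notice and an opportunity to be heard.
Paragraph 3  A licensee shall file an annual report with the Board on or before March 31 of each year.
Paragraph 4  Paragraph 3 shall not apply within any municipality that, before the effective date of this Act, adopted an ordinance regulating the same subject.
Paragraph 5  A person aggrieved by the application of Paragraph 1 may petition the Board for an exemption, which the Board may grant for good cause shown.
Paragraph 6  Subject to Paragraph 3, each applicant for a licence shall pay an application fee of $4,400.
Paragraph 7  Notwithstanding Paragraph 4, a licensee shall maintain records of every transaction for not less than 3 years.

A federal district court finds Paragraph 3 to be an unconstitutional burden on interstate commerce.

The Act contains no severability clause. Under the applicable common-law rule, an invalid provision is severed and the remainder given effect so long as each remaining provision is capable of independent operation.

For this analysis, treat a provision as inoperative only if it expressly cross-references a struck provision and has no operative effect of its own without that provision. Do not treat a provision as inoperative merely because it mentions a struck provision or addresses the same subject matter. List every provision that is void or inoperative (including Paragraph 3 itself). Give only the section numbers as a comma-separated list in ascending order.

3, 4

Paragraph 3 is struck. Paragraph 4 merely fixes the local-preemption carve-out from Paragraph 3; with Paragraph 3 gone it has nothing to operate on and falls away. Paragraph 6 mentions Paragraph 3 but its own obligation stands independently of Paragraph 3, so Paragraph 6 is not affected. Although Paragraph 7 refers to Paragraph 4, its operative terms do not depend on Paragraph 4, so it remains in effect. With no severability clause, the stated default rule severs what cannot stand and enforces each remaining provision that can operate on its own. Paragraph 1, Paragraph 2, Paragraph 5, Paragraph 6, and Paragraph 7 remain in effect.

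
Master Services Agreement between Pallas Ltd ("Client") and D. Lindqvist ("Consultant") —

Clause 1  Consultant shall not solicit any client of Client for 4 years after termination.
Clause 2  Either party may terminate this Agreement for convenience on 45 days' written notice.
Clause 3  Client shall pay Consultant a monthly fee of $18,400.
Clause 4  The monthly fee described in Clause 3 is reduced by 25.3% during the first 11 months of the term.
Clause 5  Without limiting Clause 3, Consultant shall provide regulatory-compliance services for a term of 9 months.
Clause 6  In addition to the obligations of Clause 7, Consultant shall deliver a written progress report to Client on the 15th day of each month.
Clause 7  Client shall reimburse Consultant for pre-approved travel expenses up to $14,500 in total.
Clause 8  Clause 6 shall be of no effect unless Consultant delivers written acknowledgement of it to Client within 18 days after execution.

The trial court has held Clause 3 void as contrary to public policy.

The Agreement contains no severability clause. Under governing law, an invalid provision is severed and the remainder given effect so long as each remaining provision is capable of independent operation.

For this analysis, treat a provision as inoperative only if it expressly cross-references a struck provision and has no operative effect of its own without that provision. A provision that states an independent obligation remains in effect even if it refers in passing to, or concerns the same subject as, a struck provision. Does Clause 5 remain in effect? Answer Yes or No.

Clause 3 is struck. Clause 4 does nothing except set the introductory reduction to the monthly fee by reference to Clause 3; with Clause 3 gone it has no independent effect and is inoperative. Clause 5 mentions Clause 3 but its own obligation stands independently of Clause 3, so Clause 5 is not affected. Under the stated default rule, only provisions that cannot operate independently fall away; the rest are enforced. The provisions still in force are Clause 1, Clause 2, Clause 5, Clause 6, Clause 7, and Clause 8. Clause 5 is among the surviving provisions, so the answer is yes.

Yes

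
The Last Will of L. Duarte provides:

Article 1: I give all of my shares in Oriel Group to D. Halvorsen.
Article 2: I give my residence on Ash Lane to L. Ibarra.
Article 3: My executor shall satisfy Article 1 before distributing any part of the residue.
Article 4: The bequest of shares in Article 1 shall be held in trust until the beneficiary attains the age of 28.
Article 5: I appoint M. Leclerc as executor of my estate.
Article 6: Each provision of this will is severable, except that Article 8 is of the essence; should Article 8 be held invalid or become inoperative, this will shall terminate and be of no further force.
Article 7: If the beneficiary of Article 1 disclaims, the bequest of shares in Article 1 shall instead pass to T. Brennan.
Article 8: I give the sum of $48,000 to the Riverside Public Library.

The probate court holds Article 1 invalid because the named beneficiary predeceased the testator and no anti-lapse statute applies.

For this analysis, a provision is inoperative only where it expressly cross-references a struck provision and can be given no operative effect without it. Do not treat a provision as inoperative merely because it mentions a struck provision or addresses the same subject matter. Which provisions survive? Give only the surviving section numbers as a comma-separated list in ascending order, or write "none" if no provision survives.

Article 1 is struck. Article 3 has no operative effect of its own apart from Article 1 and is therefore inoperative. Article 4 merely fixes the trust for Article 1; with Article 1 gone it has nothing to operate on and falls away. Article 7 has no operative effect of its own apart from Article 1 and is therefore inoperative. Article 6 makes Article 8 an essential term, but Article 8 is unaffected, so the severability proviso in Article 6 preserves the remaining provisions. The provisions still in force are Article 2, Article 5, Article 6, and Article 8.

2, 5, 6, 8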